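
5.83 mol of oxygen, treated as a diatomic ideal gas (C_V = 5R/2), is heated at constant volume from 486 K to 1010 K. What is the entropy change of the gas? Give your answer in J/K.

ΔS = 88.6 J/K

At constant volume, ΔS = nC_V ln(T₂/T₁) with C_V = 5R/2 = 20.79 J mol⁻¹ K⁻¹.
ΔS = 5.83 × 20.79 × ln(1010/486) = 88.6 J/K.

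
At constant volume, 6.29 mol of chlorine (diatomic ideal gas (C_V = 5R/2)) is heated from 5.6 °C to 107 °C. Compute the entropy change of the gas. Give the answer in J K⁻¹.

In kelvin: T₁ = 278.75 K, T₂ = 380.15 K. At constant volume, ΔS = nC_V ln(T₂/T₁) with C_V = 5R/2 = 20.79 J mol⁻¹ K⁻¹.
ΔS = 6.29 × 20.79 × ln(380.15/278.75) = 40.6 J/K.

ΔS = 40.6 J/K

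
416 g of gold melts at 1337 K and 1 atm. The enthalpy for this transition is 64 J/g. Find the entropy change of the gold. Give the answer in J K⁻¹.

ΔS = 19.9 J/K

Heat absorbed by the substance: Q = mL = 416 × 64 = 26624 J.
At constant T, ΔS = Q_rev/T = 26624 / 1337 = 19.9 J/K.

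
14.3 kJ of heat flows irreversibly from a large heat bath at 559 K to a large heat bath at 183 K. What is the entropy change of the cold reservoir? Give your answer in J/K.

ΔS_cold = 78.1 J/K

The cold reservoir gains heat Q, so ΔS_cold = +Q/T_C = 14300/183 = 78.1 J/K.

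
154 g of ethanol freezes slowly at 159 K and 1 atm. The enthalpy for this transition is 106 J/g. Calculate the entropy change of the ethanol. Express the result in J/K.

ΔS = -103 J/K

Heat released by the substance: Q = −mL = −154 × 106 = −16324 J.
At constant T, ΔS = Q_rev/T = −16324 / 159 = -103 J/K.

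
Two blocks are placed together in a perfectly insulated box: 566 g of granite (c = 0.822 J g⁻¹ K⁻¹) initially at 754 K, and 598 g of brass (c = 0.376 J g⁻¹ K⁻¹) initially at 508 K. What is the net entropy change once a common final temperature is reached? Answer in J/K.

Energy balance: T_f = (m₁c₁T₁ + m₂c₂T₂)/(m₁c₁ + m₂c₂) = 673.85 K.
ΔS₁ = m₁c₁ ln(T_f/T₁) = 465.252 × ln(673.85/754) = -52.29 J/K.
ΔS₂ = m₂c₂ ln(T_f/T₂) = 224.848 × ln(673.85/508) = 63.52 J/K.
ΔS_total = -52.29 + 63.52 = 11.2 J/K.

ΔS_total = 11.2 J/K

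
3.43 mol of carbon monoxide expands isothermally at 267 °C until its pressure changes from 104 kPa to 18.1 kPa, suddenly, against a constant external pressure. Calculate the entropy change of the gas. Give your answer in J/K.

ΔS_gas = 49.9 J/K

Entropy is a state function, so ΔS_gas depends only on the end states.
For an isothermal ideal gas ΔS_gas = nR ln(P₁/P₂) = 3.43 × 8.314 × ln(104/18.1) = 49.9 J/K.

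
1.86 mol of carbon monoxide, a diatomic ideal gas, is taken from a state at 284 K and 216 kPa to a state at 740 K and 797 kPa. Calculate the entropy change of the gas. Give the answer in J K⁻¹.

ΔS = nC_p ln(T₂/T₁) − nR ln(P₂/P₁), with C_p = 7R/2 = 29.1 J mol⁻¹ K⁻¹ for a diatomic ideal gas.
ΔS = 1.86 × [29.1 × ln(740/284) − 8.314 × ln(797/216)] = 31.6 J/K.

ΔS = 31.6 J/K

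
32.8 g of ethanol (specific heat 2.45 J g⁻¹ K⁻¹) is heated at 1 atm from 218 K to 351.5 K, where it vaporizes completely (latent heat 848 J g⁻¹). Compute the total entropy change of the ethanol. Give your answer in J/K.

Warming step: ΔS₁ = m c ln(T_tr/T_i) = 32.8 × 2.45 × ln(351.5/218) = 38.39 J/K.
Phase change: ΔS₂ = +mL/T_tr = 32.8 × 848 / 351.5 = 79.13 J/K.
ΔS_total = (38.39) + (79.13) = 118 J/K.

ΔS = 118 J/K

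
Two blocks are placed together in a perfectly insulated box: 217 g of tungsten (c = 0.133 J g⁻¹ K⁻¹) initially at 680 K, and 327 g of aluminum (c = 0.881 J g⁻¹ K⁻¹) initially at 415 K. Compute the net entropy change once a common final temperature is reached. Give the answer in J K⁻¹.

ΔS_total = 3.66 J/K

Energy balance: T_f = (m₁c₁T₁ + m₂c₂T₂)/(m₁c₁ + m₂c₂) = 439.13 K.
ΔS₁ = m₁c₁ ln(T_f/T₁) = 28.861 × ln(439.13/680) = -12.62 J/K.
ΔS₂ = m₂c₂ ln(T_f/T₂) = 288.087 × ln(439.13/415) = 16.28 J/K.
ΔS_total = -12.62 + 16.28 = 3.66 J/K.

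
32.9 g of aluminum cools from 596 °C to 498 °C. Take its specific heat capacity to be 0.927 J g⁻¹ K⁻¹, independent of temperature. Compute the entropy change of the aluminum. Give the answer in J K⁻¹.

In kelvin: T₁ = 869.15 K, T₂ = 771.15 K. ΔS = ∫dQ_rev/T = m c ln(T₂/T₁) = 32.9 × 0.927 × ln(771.15/869.15) = -3.65 J/K.

ΔS = -3.65 J/K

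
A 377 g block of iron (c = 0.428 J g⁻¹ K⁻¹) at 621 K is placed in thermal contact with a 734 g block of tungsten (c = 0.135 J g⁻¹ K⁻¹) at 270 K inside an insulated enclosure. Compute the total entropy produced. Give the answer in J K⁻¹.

ΔS_total = 19.5 J/K

Energy balance: T_f = (m₁c₁T₁ + m₂c₂T₂)/(m₁c₁ + m₂c₂) = 487.46 K.
ΔS₁ = m₁c₁ ln(T_f/T₁) = 161.356 × ln(487.46/621) = -39.07 J/K.
ΔS₂ = m₂c₂ ln(T_f/T₂) = 99.09 × ln(487.46/270) = 58.54 J/K.
ΔS_total = -39.07 + 58.54 = 19.5 J/K.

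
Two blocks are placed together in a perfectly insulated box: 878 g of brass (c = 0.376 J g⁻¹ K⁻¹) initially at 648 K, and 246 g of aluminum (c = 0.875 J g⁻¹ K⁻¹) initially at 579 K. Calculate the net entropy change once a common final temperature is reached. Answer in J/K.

ΔS_total = 0.819 J/K

Energy balance: T_f = (m₁c₁T₁ + m₂c₂T₂)/(m₁c₁ + m₂c₂) = 620.77 K.
ΔS₁ = m₁c₁ ln(T_f/T₁) = 330.128 × ln(620.77/648) = -14.174 J/K.
ΔS₂ = m₂c₂ ln(T_f/T₂) = 215.25 × ln(620.77/579) = 14.993 J/K.
ΔS_total = -14.174 + 14.993 = 0.819 J/K.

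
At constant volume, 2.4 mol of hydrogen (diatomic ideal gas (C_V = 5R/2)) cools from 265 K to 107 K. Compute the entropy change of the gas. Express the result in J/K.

ΔS = -45.2 J/K

At constant volume, ΔS = nC_V ln(T₂/T₁) with C_V = 5R/2 = 20.79 J mol⁻¹ K⁻¹.
ΔS = 2.4 × 20.79 × ln(107/265) = -45.2 J/K.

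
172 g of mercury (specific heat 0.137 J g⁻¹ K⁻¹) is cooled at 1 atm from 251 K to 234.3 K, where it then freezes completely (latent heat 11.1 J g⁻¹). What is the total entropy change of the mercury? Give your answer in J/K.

ΔS = -9.77 J/K

Cooling step: ΔS₁ = m c ln(T_tr/T_i) = 172 × 0.137 × ln(234.3/251) = -1.622 J/K.
Phase change: ΔS₂ = −mL/T_tr = −172 × 11.1 / 234.3 = -8.149 J/K.
ΔS_total = (-1.622) + (-8.149) = -9.77 J/K.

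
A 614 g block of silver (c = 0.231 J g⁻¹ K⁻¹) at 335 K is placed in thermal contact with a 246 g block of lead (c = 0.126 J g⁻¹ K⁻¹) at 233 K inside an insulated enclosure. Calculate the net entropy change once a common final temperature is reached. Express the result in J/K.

ΔS_total = 1.55 J/K

Energy balance: T_f = (m₁c₁T₁ + m₂c₂T₂)/(m₁c₁ + m₂c₂) = 316.71 K.
ΔS₁ = m₁c₁ ln(T_f/T₁) = 141.834 × ln(316.71/335) = -7.965 J/K.
ΔS₂ = m₂c₂ ln(T_f/T₂) = 30.996 × ln(316.71/233) = 9.514 J/K.
ΔS_total = -7.965 + 9.514 = 1.55 J/K.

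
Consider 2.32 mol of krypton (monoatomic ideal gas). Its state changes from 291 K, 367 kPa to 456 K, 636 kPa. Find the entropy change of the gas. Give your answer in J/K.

ΔS = nC_p ln(T₂/T₁) − nR ln(P₂/P₁), with C_p = 5R/2 = 20.79 J mol⁻¹ K⁻¹ for a monoatomic ideal gas.
ΔS = 2.32 × [20.79 × ln(456/291) − 8.314 × ln(636/367)] = 11.1 J/K.

ΔS = 11.1 J/K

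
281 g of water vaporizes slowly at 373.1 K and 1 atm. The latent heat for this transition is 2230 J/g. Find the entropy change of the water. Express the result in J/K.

Heat absorbed by the substance: Q = mL = 281 × 2230 = 626630 J.
At constant T, ΔS = Q_rev/T = 626630 / 373.1 = 1680 J/K.

ΔS = 1680 J/K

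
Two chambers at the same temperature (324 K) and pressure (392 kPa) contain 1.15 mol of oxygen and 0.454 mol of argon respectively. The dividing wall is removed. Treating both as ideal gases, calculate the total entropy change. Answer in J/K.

Mole fractions: x_A = 1.15/1.6 = 0.717, x_B = 0.283.
ΔS_mix = −R(n_A ln x_A + n_B ln x_B) = −8.314 × (1.15 ln 0.717 + 0.454 ln 0.283) = 7.95 J/K.

ΔS_mix = 7.95 J/K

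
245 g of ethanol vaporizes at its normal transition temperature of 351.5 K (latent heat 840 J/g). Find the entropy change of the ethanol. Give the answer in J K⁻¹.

Heat absorbed by the substance: Q = mL = 245 × 840 = 205800 J.
At constant T, ΔS = Q_rev/T = 205800 / 351.5 = 585 J/K.

ΔS = 585 J/K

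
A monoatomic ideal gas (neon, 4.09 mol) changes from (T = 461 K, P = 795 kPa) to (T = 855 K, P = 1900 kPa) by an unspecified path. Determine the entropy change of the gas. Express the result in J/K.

ΔS = nC_p ln(T₂/T₁) − nR ln(P₂/P₁), with C_p = 5R/2 = 20.79 J mol⁻¹ K⁻¹ for a monoatomic ideal gas.
ΔS = 4.09 × [20.79 × ln(855/461) − 8.314 × ln(1900/795)] = 22.9 J/K.

ΔS = 22.9 J/K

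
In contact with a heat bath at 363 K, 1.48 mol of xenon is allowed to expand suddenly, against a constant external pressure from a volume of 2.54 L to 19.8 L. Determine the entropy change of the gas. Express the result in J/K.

ΔS_gas = 25.3 J/K

Entropy is a state function, so ΔS_gas depends only on the end states.
For an isothermal ideal gas ΔS_gas = nR ln(V₂/V₁) = 1.48 × 8.314 × ln(19.8/2.54) = 25.3 J/K.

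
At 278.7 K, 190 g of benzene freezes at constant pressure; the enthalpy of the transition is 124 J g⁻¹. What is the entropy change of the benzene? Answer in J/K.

ΔS = -84.5 J/K

Heat released by the substance: Q = −mL = −190 × 124 = −23560 J.
At constant T, ΔS = Q_rev/T = −23560 / 278.7 = -84.5 J/K.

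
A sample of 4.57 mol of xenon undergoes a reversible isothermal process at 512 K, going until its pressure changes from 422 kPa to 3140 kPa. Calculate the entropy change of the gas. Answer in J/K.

ΔS_gas = -76.3 J/K

For an isothermal ideal gas ΔS_gas = nR ln(P₁/P₂) = 4.57 × 8.314 × ln(422/3140) = -76.3 J/K.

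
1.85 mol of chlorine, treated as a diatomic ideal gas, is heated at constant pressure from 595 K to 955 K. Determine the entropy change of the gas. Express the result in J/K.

ΔS = 25.5 J/K

At constant pressure, ΔS = nC_p ln(T₂/T₁) with C_p = 7R/2 = 29.1 J mol⁻¹ K⁻¹.
ΔS = 1.85 × 29.1 × ln(955/595) = 25.5 J/K.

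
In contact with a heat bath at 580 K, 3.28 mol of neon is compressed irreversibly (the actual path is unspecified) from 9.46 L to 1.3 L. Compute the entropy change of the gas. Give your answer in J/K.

ΔS_gas = -54.1 J/K

Entropy is a state function, so ΔS_gas depends only on the end states.
For an isothermal ideal gas ΔS_gas = nR ln(V₂/V₁) = 3.28 × 8.314 × ln(1.3/9.46) = -54.1 J/K.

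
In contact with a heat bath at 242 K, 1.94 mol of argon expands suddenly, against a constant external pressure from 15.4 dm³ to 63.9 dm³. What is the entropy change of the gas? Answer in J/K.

ΔS_gas = 23 J/K

Entropy is a state function, so ΔS_gas depends only on the end states.
For an isothermal ideal gas ΔS_gas = nR ln(V₂/V₁) = 1.94 × 8.314 × ln(63.9/15.4) = 23 J/K.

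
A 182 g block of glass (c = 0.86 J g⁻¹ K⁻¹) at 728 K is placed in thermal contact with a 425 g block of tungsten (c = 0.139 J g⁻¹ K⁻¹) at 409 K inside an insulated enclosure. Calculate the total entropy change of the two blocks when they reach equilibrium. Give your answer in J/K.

ΔS_total = 6.49 J/K

Energy balance: T_f = (m₁c₁T₁ + m₂c₂T₂)/(m₁c₁ + m₂c₂) = 640.59 K.
ΔS₁ = m₁c₁ ln(T_f/T₁) = 156.52 × ln(640.59/728) = -20.02 J/K.
ΔS₂ = m₂c₂ ln(T_f/T₂) = 59.075 × ln(640.59/409) = 26.51 J/K.
ΔS_total = -20.02 + 26.51 = 6.49 J/K.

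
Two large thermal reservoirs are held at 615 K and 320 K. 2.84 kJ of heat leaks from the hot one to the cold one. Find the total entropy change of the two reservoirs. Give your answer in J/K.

ΔS_total = 4.26 J/K

ΔS_hot = −Q/T_H = −2840/615 = -4.618 J/K and ΔS_cold = +Q/T_C = 2840/320 = 8.875 J/K.
ΔS_total = -4.618 + 8.875 = 4.26 J/K, positive as the second law requires.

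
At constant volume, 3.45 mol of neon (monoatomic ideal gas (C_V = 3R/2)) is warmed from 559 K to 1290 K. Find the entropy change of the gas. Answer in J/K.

At constant volume, ΔS = nC_V ln(T₂/T₁) with C_V = 3R/2 = 12.47 J mol⁻¹ K⁻¹.
ΔS = 3.45 × 12.47 × ln(1290/559) = 36 J/K.

ΔS = 36 J/K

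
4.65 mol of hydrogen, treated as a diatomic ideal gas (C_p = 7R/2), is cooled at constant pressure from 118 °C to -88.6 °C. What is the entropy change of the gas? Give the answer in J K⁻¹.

ΔS = -102 J/K

In kelvin: T₁ = 391.15 K, T₂ = 184.55 K. At constant pressure, ΔS = nC_p ln(T₂/T₁) with C_p = 7R/2 = 29.1 J mol⁻¹ K⁻¹.
ΔS = 4.65 × 29.1 × ln(184.55/391.15) = -102 J/K.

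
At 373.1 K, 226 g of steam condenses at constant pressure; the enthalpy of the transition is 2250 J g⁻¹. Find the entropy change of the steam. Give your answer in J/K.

ΔS = -1360 J/K

Heat released by the substance: Q = −mL = −226 × 2250 = −508500 J.
At constant T, ΔS = Q_rev/T = −508500 / 373.1 = -1360 J/K.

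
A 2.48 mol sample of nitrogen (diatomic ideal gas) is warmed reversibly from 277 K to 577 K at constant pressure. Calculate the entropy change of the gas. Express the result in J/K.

ΔS = 53 J/K

At constant pressure, ΔS = nC_p ln(T₂/T₁) with C_p = 7R/2 = 29.1 J mol⁻¹ K⁻¹.
ΔS = 2.48 × 29.1 × ln(577/277) = 53 J/K.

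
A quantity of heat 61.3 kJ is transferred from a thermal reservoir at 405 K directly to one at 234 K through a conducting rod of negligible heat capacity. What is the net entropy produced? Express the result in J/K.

ΔS_total = 111 J/K

ΔS_hot = −Q/T_H = −61300/405 = -151.4 J/K and ΔS_cold = +Q/T_C = 61300/234 = 262 J/K.
ΔS_total = -151.4 + 262 = 111 J/K, positive as the second law requires.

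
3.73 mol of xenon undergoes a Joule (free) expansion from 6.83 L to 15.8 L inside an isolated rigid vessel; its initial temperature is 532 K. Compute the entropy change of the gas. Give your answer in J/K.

ΔS_gas = 26 J/K

For an ideal gas in free expansion Q = 0 and W = 0, so T is unchanged.
Entropy is a state function; using a reversible isothermal path, ΔS_gas = nR ln(V₂/V₁) = 3.73 × 8.314 × ln(15.8/6.83) = 26 J/K.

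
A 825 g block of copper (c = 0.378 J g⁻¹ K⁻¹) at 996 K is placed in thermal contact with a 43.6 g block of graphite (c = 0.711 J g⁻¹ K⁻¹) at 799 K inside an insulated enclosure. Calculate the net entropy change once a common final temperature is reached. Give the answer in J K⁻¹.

ΔS_total = 0.645 J/K

Energy balance: T_f = (m₁c₁T₁ + m₂c₂T₂)/(m₁c₁ + m₂c₂) = 978.19 K.
ΔS₁ = m₁c₁ ln(T_f/T₁) = 311.85 × ln(978.19/996) = -5.6275 J/K.
ΔS₂ = m₂c₂ ln(T_f/T₂) = 30.9996 × ln(978.19/799) = 6.2725 J/K.
ΔS_total = -5.6275 + 6.2725 = 0.645 J/K.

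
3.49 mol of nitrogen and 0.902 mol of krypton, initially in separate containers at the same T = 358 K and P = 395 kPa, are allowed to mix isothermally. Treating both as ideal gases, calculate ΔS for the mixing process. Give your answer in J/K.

Mole fractions: x_A = 3.49/4.39 = 0.795, x_B = 0.205.
ΔS_mix = −R(n_A ln x_A + n_B ln x_B) = −8.314 × (3.49 ln 0.795 + 0.902 ln 0.205) = 18.5 J/K.

ΔS_mix = 18.5 J/K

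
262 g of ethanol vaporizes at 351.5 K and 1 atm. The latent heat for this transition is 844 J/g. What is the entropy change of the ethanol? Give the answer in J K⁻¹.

Heat absorbed by the substance: Q = mL = 262 × 844 = 221128 J.
At constant T, ΔS = Q_rev/T = 221128 / 351.5 = 629 J/K.

ΔS = 629 J/K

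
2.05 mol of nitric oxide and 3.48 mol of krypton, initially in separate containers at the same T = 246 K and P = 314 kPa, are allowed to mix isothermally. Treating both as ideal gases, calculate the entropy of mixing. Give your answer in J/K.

Mole fractions: x_A = 2.05/5.53 = 0.371, x_B = 0.629.
ΔS_mix = −R(n_A ln x_A + n_B ln x_B) = −8.314 × (2.05 ln 0.371 + 3.48 ln 0.629) = 30.3 J/K.

ΔS_mix = 30.3 J/K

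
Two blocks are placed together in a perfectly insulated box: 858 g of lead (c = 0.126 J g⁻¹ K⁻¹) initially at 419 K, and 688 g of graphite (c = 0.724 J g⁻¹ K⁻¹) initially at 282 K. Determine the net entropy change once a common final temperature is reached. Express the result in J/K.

Energy balance: T_f = (m₁c₁T₁ + m₂c₂T₂)/(m₁c₁ + m₂c₂) = 306.43 K.
ΔS₁ = m₁c₁ ln(T_f/T₁) = 108.108 × ln(306.43/419) = -33.825 J/K.
ΔS₂ = m₂c₂ ln(T_f/T₂) = 498.112 × ln(306.43/282) = 41.387 J/K.
ΔS_total = -33.825 + 41.387 = 7.56 J/K.

ΔS_total = 7.56 J/K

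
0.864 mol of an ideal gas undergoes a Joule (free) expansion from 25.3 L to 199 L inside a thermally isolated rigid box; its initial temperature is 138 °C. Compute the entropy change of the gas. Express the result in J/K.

No heat is exchanged and no work is done, so the ideal-gas temperature stays constant.
Entropy is a state function; using a reversible isothermal path, ΔS_gas = nR ln(V₂/V₁) = 0.864 × 8.314 × ln(199/25.3) = 14.8 J/K.

ΔS_gas = 14.8 J/K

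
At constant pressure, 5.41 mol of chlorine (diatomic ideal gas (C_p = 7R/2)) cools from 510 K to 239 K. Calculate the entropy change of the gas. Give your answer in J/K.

At constant pressure, ΔS = nC_p ln(T₂/T₁) with C_p = 7R/2 = 29.1 J mol⁻¹ K⁻¹.
ΔS = 5.41 × 29.1 × ln(239/510) = -119 J/K.

ΔS = -119 J/K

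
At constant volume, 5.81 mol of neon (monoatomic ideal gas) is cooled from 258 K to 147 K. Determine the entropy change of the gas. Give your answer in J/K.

ΔS = -40.8 J/K

At constant volume, ΔS = nC_V ln(T₂/T₁) with C_V = 3R/2 = 12.47 J mol⁻¹ K⁻¹.
ΔS = 5.81 × 12.47 × ln(147/258) = -40.8 J/K.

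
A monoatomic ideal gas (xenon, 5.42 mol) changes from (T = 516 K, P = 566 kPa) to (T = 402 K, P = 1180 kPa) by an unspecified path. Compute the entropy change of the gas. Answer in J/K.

ΔS = -61.2 J/K

ΔS = nC_p ln(T₂/T₁) − nR ln(P₂/P₁), with C_p = 5R/2 = 20.79 J mol⁻¹ K⁻¹ for a monoatomic ideal gas.
ΔS = 5.42 × [20.79 × ln(402/516) − 8.314 × ln(1180/566)] = -61.2 J/K.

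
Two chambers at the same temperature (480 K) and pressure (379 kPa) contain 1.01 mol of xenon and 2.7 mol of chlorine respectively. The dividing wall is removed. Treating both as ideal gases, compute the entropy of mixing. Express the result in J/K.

Mole fractions: x_A = 1.01/3.71 = 0.272, x_B = 0.728.
ΔS_mix = −R(n_A ln x_A + n_B ln x_B) = −8.314 × (1.01 ln 0.272 + 2.7 ln 0.728) = 18.1 J/K.

ΔS_mix = 18.1 J/K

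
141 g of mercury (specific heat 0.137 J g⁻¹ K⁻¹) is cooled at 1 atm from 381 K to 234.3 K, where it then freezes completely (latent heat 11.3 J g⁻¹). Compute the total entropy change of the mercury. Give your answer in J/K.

ΔS = -16.2 J/K

Cooling step: ΔS₁ = m c ln(T_tr/T_i) = 141 × 0.137 × ln(234.3/381) = -9.392 J/K.
Phase change: ΔS₂ = −mL/T_tr = −141 × 11.3 / 234.3 = -6.8 J/K.
ΔS_total = (-9.392) + (-6.8) = -16.2 J/K.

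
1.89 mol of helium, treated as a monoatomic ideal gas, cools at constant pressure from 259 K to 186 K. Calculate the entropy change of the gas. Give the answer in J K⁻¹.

ΔS = -13 J/K

At constant pressure, ΔS = nC_p ln(T₂/T₁) with C_p = 5R/2 = 20.79 J mol⁻¹ K⁻¹.
ΔS = 1.89 × 20.79 × ln(186/259) = -13 J/K.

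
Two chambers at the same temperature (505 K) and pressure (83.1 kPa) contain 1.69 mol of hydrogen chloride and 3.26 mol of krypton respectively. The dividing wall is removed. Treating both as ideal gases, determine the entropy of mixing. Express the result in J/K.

Mole fractions: x_A = 1.69/4.95 = 0.341, x_B = 0.659.
ΔS_mix = −R(n_A ln x_A + n_B ln x_B) = −8.314 × (1.69 ln 0.341 + 3.26 ln 0.659) = 26.4 J/K.

ΔS_mix = 26.4 J/K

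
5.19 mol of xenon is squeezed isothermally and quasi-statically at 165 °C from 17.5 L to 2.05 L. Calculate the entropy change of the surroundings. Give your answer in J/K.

ΔS_surr = 92.5 J/K

For an isothermal ideal gas ΔS_gas = nR ln(V₂/V₁) = 5.19 × 8.314 × ln(2.05/17.5) = -92.5 J/K.
The process is reversible, so ΔS_surr = −ΔS_gas = 92.5 J/K and ΔS_universe = 0.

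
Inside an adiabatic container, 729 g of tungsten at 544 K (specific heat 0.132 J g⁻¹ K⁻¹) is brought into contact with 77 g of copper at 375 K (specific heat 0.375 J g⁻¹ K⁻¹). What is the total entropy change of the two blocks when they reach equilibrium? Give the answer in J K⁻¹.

Energy balance: T_f = (m₁c₁T₁ + m₂c₂T₂)/(m₁c₁ + m₂c₂) = 504.99 K.
ΔS₁ = m₁c₁ ln(T_f/T₁) = 96.228 × ln(504.99/544) = -7.16 J/K.
ΔS₂ = m₂c₂ ln(T_f/T₂) = 28.875 × ln(504.99/375) = 8.594 J/K.
ΔS_total = -7.16 + 8.594 = 1.43 J/K.

ΔS_total = 1.43 J/K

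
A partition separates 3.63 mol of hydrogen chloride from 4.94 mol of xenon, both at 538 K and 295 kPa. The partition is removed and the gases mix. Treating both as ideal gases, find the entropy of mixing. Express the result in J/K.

Mole fractions: x_A = 3.63/8.57 = 0.424, x_B = 0.576.
ΔS_mix = −R(n_A ln x_A + n_B ln x_B) = −8.314 × (3.63 ln 0.424 + 4.94 ln 0.576) = 48.6 J/K.

ΔS_mix = 48.6 J/K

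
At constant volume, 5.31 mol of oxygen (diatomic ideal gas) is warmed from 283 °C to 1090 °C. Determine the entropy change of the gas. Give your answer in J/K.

In kelvin: T₁ = 556.15 K, T₂ = 1363.15 K. At constant volume, ΔS = nC_V ln(T₂/T₁) with C_V = 5R/2 = 20.79 J mol⁻¹ K⁻¹.
ΔS = 5.31 × 20.79 × ln(1363.15/556.15) = 98.9 J/K.

ΔS = 98.9 J/K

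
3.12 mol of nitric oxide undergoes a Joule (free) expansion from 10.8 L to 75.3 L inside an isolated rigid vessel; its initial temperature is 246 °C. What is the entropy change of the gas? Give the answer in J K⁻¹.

ΔS_gas = 50.4 J/K

No heat is exchanged and no work is done, so the ideal-gas temperature stays constant.
Entropy is a state function; using a reversible isothermal path, ΔS_gas = nR ln(V₂/V₁) = 3.12 × 8.314 × ln(75.3/10.8) = 50.4 J/K.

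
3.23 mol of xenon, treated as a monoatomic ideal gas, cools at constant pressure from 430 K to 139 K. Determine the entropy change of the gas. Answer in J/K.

At constant pressure, ΔS = nC_p ln(T₂/T₁) with C_p = 5R/2 = 20.79 J mol⁻¹ K⁻¹.
ΔS = 3.23 × 20.79 × ln(139/430) = -75.8 J/K.

ΔS = -75.8 J/K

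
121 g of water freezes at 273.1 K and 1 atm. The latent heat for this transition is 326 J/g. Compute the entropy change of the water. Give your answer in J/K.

ΔS = -144 J/K

Heat released by the substance: Q = −mL = −121 × 326 = −39446 J.
At constant T, ΔS = Q_rev/T = −39446 / 273.1 = -144 J/K.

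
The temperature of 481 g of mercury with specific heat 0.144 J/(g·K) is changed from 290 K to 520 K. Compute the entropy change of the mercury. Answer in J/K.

ΔS = ∫dQ_rev/T = m c ln(T₂/T₁) = 481 × 0.144 × ln(520/290) = 40.4 J/K.

ΔS = 40.4 J/K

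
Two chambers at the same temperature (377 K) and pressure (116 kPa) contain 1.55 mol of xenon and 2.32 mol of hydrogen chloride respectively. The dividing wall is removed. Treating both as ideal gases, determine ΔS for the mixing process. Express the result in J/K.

ΔS_mix = 21.7 J/K

Mole fractions: x_A = 1.55/3.87 = 0.401, x_B = 0.599.
ΔS_mix = −R(n_A ln x_A + n_B ln x_B) = −8.314 × (1.55 ln 0.401 + 2.32 ln 0.599) = 21.7 J/K.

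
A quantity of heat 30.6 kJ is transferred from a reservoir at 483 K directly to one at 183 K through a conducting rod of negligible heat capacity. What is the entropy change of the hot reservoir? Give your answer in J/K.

ΔS_hot = -63.4 J/K

The hot reservoir loses heat Q, so ΔS_hot = −Q/T_H = −30600/483 = -63.4 J/K.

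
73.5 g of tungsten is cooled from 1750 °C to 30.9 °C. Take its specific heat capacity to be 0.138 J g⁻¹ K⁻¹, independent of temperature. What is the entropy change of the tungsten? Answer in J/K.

ΔS = -19.2 J/K

In kelvin: T₁ = 2023.15 K, T₂ = 304.05 K. ΔS = ∫dQ_rev/T = m c ln(T₂/T₁) = 73.5 × 0.138 × ln(304.05/2023.15) = -19.2 J/K.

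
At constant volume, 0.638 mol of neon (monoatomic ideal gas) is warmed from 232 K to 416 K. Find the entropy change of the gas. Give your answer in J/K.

ΔS = 4.65 J/K

At constant volume, ΔS = nC_V ln(T₂/T₁) with C_V = 3R/2 = 12.47 J mol⁻¹ K⁻¹.
ΔS = 0.638 × 12.47 × ln(416/232) = 4.65 J/K.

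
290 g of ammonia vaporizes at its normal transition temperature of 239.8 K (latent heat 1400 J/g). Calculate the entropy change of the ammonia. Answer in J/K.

ΔS = 1690 J/K

Heat absorbed by the substance: Q = mL = 290 × 1400 = 406000 J.
At constant T, ΔS = Q_rev/T = 406000 / 239.8 = 1690 J/K.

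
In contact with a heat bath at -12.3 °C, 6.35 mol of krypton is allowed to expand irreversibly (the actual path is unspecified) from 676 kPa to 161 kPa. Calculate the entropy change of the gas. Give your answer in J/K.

ΔS_gas = 75.7 J/K

Entropy is a state function, so ΔS_gas depends only on the end states.
For an isothermal ideal gas ΔS_gas = nR ln(P₁/P₂) = 6.35 × 8.314 × ln(676/161) = 75.7 J/K.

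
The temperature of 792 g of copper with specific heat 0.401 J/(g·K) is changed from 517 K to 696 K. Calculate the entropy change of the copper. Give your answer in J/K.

ΔS = 94.4 J/K

ΔS = ∫dQ_rev/T = m c ln(T₂/T₁) = 792 × 0.401 × ln(696/517) = 94.4 J/K.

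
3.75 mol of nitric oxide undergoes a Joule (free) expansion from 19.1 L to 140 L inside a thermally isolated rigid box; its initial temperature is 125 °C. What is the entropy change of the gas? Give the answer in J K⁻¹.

No heat is exchanged and no work is done, so the ideal-gas temperature stays constant.
Entropy is a state function; using a reversible isothermal path, ΔS_gas = nR ln(V₂/V₁) = 3.75 × 8.314 × ln(140/19.1) = 62.1 J/K.

ΔS_gas = 62.1 J/K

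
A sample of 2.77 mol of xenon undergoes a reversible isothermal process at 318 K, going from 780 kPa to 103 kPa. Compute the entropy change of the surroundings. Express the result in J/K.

ΔS_surr = -46.6 J/K

For an isothermal ideal gas ΔS_gas = nR ln(P₁/P₂) = 2.77 × 8.314 × ln(780/103) = 46.6 J/K.
The process is reversible, so ΔS_surr = −ΔS_gas = -46.6 J/K and ΔS_universe = 0.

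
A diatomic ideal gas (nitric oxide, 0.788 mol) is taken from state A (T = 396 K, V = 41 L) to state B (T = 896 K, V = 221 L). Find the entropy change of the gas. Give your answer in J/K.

ΔS = 24.4 J/K

Entropy is a state function: ΔS = nC_V ln(T₂/T₁) + nR ln(V₂/V₁), with C_V = 5R/2 = 20.79 J mol⁻¹ K⁻¹ for a diatomic ideal gas.
ΔS = 0.788 × [20.79 × ln(896/396) + 8.314 × ln(221/41)] = 24.4 J/K.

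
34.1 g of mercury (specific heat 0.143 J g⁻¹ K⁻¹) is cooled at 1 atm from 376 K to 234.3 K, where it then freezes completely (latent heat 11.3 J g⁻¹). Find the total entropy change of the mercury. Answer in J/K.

Cooling step: ΔS₁ = m c ln(T_tr/T_i) = 34.1 × 0.143 × ln(234.3/376) = -2.306 J/K.
Phase change: ΔS₂ = −mL/T_tr = −34.1 × 11.3 / 234.3 = -1.645 J/K.
ΔS_total = (-2.306) + (-1.645) = -3.95 J/K.

ΔS = -3.95 J/K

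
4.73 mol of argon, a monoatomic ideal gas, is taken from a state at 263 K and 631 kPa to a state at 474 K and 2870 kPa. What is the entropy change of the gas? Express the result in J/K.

ΔS = nC_p ln(T₂/T₁) − nR ln(P₂/P₁), with C_p = 5R/2 = 20.79 J mol⁻¹ K⁻¹ for a monoatomic ideal gas.
ΔS = 4.73 × [20.79 × ln(474/263) − 8.314 × ln(2870/631)] = -1.66 J/K.

ΔS = -1.66 J/K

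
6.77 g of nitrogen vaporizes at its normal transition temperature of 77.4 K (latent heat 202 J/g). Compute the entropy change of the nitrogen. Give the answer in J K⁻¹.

ΔS = 17.7 J/K

Heat absorbed by the substance: Q = mL = 6.77 × 202 = 1367.54 J.
At constant T, ΔS = Q_rev/T = 1367.54 / 77.4 = 17.7 J/K.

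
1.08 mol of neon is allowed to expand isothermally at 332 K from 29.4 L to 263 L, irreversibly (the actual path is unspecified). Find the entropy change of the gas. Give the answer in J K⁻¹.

ΔS_gas = 19.7 J/K

Entropy is a state function, so ΔS_gas depends only on the end states.
For an isothermal ideal gas ΔS_gas = nR ln(V₂/V₁) = 1.08 × 8.314 × ln(263/29.4) = 19.7 J/K.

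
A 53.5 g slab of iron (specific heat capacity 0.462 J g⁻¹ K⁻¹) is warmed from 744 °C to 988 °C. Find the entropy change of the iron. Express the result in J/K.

In kelvin: T₁ = 1017.15 K, T₂ = 1261.15 K. ΔS = ∫dQ_rev/T = m c ln(T₂/T₁) = 53.5 × 0.462 × ln(1261.15/1017.15) = 5.31 J/K.

ΔS = 5.31 J/K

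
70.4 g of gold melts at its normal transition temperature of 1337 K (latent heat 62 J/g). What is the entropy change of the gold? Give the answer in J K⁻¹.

Heat absorbed by the substance: Q = mL = 70.4 × 62 = 4364.8 J.
At constant T, ΔS = Q_rev/T = 4364.8 / 1337 = 3.26 J/K.

ΔS = 3.26 J/K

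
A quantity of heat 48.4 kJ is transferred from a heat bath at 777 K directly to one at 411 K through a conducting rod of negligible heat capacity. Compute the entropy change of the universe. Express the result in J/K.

ΔS_total = 55.5 J/K

ΔS_hot = −Q/T_H = −48400/777 = -62.29 J/K and ΔS_cold = +Q/T_C = 48400/411 = 117.8 J/K.
ΔS_total = -62.29 + 117.8 = 55.5 J/K, positive as the second law requires.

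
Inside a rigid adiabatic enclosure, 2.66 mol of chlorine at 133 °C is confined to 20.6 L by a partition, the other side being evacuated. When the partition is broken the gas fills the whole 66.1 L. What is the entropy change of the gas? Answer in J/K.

ΔS_gas = 25.8 J/K

For an ideal gas in free expansion Q = 0 and W = 0, so T is unchanged.
Entropy is a state function; using a reversible isothermal path, ΔS_gas = nR ln(V₂/V₁) = 2.66 × 8.314 × ln(66.1/20.6) = 25.8 J/K.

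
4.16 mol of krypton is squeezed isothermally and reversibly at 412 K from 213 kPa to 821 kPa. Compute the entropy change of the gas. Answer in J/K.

For an isothermal ideal gas ΔS_gas = nR ln(P₁/P₂) = 4.16 × 8.314 × ln(213/821) = -46.7 J/K.

ΔS_gas = -46.7 J/K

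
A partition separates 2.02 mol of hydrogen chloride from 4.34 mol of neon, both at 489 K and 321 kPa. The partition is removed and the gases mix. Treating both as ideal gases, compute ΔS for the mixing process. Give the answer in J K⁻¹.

ΔS_mix = 33.1 J/K

Mole fractions: x_A = 2.02/6.36 = 0.318, x_B = 0.682.
ΔS_mix = −R(n_A ln x_A + n_B ln x_B) = −8.314 × (2.02 ln 0.318 + 4.34 ln 0.682) = 33.1 J/K.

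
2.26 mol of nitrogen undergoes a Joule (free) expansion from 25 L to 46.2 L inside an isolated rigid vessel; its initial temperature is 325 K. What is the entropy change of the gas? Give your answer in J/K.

For an ideal gas in free expansion Q = 0 and W = 0, so T is unchanged.
Entropy is a state function; using a reversible isothermal path, ΔS_gas = nR ln(V₂/V₁) = 2.26 × 8.314 × ln(46.2/25) = 11.5 J/K.

ΔS_gas = 11.5 J/K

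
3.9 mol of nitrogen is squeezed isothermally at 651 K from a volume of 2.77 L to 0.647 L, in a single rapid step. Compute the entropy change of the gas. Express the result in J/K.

ΔS_gas = -47.2 J/K

Entropy is a state function, so ΔS_gas depends only on the end states.
For an isothermal ideal gas ΔS_gas = nR ln(V₂/V₁) = 3.9 × 8.314 × ln(0.647/2.77) = -47.2 J/K.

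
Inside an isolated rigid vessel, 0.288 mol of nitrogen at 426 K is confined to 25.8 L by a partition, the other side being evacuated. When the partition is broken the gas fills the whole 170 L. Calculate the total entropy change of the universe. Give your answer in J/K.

No heat is exchanged and no work is done, so the ideal-gas temperature stays constant.
Entropy is a state function; using a reversible isothermal path, ΔS_gas = nR ln(V₂/V₁) = 0.288 × 8.314 × ln(170/25.8) = 4.51 J/K.
The insulated surroundings exchange no heat, so ΔS_surr = 0 and ΔS_universe = ΔS_gas.

ΔS_universe = 4.51 J/K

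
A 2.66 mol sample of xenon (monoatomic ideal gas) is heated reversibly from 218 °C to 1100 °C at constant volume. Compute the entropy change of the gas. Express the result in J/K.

In kelvin: T₁ = 491.15 K, T₂ = 1373.15 K. At constant volume, ΔS = nC_V ln(T₂/T₁) with C_V = 3R/2 = 12.47 J mol⁻¹ K⁻¹.
ΔS = 2.66 × 12.47 × ln(1373.15/491.15) = 34.1 J/K.

ΔS = 34.1 J/K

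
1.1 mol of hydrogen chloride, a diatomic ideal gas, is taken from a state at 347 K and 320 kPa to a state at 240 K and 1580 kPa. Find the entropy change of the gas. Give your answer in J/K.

ΔS = -26.4 J/K

ΔS = nC_p ln(T₂/T₁) − nR ln(P₂/P₁), with C_p = 7R/2 = 29.1 J mol⁻¹ K⁻¹ for a diatomic ideal gas.
ΔS = 1.1 × [29.1 × ln(240/347) − 8.314 × ln(1580/320)] = -26.4 J/K.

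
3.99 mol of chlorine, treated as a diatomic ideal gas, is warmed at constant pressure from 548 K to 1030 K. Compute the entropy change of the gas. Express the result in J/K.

ΔS = 73.3 J/K

At constant pressure, ΔS = nC_p ln(T₂/T₁) with C_p = 7R/2 = 29.1 J mol⁻¹ K⁻¹.
ΔS = 3.99 × 29.1 × ln(1030/548) = 73.3 J/K.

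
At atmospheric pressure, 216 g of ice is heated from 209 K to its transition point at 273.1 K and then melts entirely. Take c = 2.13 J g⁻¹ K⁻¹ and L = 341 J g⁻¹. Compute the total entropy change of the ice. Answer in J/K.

ΔS = 393 J/K

Warming step: ΔS₁ = m c ln(T_tr/T_i) = 216 × 2.13 × ln(273.1/209) = 123.1 J/K.
Phase change: ΔS₂ = +mL/T_tr = 216 × 341 / 273.1 = 269.7 J/K.
ΔS_total = (123.1) + (269.7) = 393 J/K.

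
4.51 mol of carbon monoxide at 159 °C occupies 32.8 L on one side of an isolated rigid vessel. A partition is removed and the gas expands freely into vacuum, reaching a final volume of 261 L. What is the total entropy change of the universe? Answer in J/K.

No heat is exchanged and no work is done, so the ideal-gas temperature stays constant.
Entropy is a state function; using a reversible isothermal path, ΔS_gas = nR ln(V₂/V₁) = 4.51 × 8.314 × ln(261/32.8) = 77.8 J/K.
The insulated surroundings exchange no heat, so ΔS_surr = 0 and ΔS_universe = ΔS_gas.

ΔS_universe = 77.8 J/K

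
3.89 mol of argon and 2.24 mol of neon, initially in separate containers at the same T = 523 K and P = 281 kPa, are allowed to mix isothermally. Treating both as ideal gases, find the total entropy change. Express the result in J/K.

Mole fractions: x_A = 3.89/6.13 = 0.635, x_B = 0.365.
ΔS_mix = −R(n_A ln x_A + n_B ln x_B) = −8.314 × (3.89 ln 0.635 + 2.24 ln 0.365) = 33.5 J/K.

ΔS_mix = 33.5 J/K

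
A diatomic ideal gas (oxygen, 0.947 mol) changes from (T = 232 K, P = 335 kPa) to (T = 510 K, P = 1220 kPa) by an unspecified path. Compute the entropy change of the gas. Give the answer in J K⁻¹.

ΔS = 11.5 J/K

ΔS = nC_p ln(T₂/T₁) − nR ln(P₂/P₁), with C_p = 7R/2 = 29.1 J mol⁻¹ K⁻¹ for a diatomic ideal gas.
ΔS = 0.947 × [29.1 × ln(510/232) − 8.314 × ln(1220/335)] = 11.5 J/K.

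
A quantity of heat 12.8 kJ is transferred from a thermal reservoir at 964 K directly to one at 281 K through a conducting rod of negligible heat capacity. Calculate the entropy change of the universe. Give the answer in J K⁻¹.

ΔS_total = 32.3 J/K

ΔS_hot = −Q/T_H = −12800/964 = -13.28 J/K and ΔS_cold = +Q/T_C = 12800/281 = 45.55 J/K.
ΔS_total = -13.28 + 45.55 = 32.3 J/K, positive as the second law requires.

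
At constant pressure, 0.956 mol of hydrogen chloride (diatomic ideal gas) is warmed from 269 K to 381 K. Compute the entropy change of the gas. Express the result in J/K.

ΔS = 9.68 J/K

At constant pressure, ΔS = nC_p ln(T₂/T₁) with C_p = 7R/2 = 29.1 J mol⁻¹ K⁻¹.
ΔS = 0.956 × 29.1 × ln(381/269) = 9.68 J/K.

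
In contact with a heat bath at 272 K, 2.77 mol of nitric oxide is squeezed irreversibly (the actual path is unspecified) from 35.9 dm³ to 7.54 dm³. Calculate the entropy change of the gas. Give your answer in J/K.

Entropy is a state function, so ΔS_gas depends only on the end states.
For an isothermal ideal gas ΔS_gas = nR ln(V₂/V₁) = 2.77 × 8.314 × ln(7.54/35.9) = -35.9 J/K.

ΔS_gas = -35.9 J/K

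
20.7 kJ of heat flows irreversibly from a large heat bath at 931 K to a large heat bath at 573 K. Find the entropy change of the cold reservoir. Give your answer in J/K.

The cold reservoir gains heat Q, so ΔS_cold = +Q/T_C = 20700/573 = 36.1 J/K.

ΔS_cold = 36.1 J/K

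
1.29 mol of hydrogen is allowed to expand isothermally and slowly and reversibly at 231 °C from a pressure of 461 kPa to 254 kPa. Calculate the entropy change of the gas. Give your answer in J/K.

ΔS_gas = 6.39 J/K

For an isothermal ideal gas ΔS_gas = nR ln(P₁/P₂) = 1.29 × 8.314 × ln(461/254) = 6.39 J/K.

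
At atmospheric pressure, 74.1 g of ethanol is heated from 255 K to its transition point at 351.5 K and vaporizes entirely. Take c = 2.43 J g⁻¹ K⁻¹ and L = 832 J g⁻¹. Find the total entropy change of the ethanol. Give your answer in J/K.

ΔS = 233 J/K

Warming step: ΔS₁ = m c ln(T_tr/T_i) = 74.1 × 2.43 × ln(351.5/255) = 57.79 J/K.
Phase change: ΔS₂ = +mL/T_tr = 74.1 × 832 / 351.5 = 175.4 J/K.
ΔS_total = (57.79) + (175.4) = 233 J/K.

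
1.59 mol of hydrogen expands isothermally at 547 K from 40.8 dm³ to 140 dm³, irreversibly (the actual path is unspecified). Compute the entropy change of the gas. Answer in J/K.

ΔS_gas = 16.3 J/K

Entropy is a state function, so ΔS_gas depends only on the end states.
For an isothermal ideal gas ΔS_gas = nR ln(V₂/V₁) = 1.59 × 8.314 × ln(140/40.8) = 16.3 J/K.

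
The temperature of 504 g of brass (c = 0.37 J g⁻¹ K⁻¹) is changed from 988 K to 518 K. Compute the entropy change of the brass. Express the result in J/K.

ΔS = -120 J/K

ΔS = ∫dQ_rev/T = m c ln(T₂/T₁) = 504 × 0.37 × ln(518/988) = -120 J/K.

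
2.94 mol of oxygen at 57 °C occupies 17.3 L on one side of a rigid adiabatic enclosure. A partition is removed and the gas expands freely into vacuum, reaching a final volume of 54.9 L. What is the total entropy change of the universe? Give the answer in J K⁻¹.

ΔS_universe = 28.2 J/K

No heat is exchanged and no work is done, so the ideal-gas temperature stays constant.
Entropy is a state function; using a reversible isothermal path, ΔS_gas = nR ln(V₂/V₁) = 2.94 × 8.314 × ln(54.9/17.3) = 28.2 J/K.
The insulated surroundings exchange no heat, so ΔS_surr = 0 and ΔS_universe = ΔS_gas.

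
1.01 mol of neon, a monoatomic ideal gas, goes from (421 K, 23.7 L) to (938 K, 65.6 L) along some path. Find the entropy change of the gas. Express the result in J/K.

Entropy is a state function: ΔS = nC_V ln(T₂/T₁) + nR ln(V₂/V₁), with C_V = 3R/2 = 12.47 J mol⁻¹ K⁻¹ for a monoatomic ideal gas.
ΔS = 1.01 × [12.47 × ln(938/421) + 8.314 × ln(65.6/23.7)] = 18.6 J/K.

ΔS = 18.6 J/K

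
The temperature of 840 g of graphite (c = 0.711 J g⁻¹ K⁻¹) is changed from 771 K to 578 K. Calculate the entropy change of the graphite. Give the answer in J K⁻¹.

ΔS = -172 J/K

ΔS = ∫dQ_rev/T = m c ln(T₂/T₁) = 840 × 0.711 × ln(578/771) = -172 J/K.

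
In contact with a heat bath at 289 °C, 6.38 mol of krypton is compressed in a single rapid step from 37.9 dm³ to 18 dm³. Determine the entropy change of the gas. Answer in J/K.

Entropy is a state function, so ΔS_gas depends only on the end states.
For an isothermal ideal gas ΔS_gas = nR ln(V₂/V₁) = 6.38 × 8.314 × ln(18/37.9) = -39.5 J/K.

ΔS_gas = -39.5 J/K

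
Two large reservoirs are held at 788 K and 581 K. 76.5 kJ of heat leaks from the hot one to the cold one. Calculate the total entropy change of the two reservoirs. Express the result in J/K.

ΔS_hot = −Q/T_H = −76500/788 = -97.08 J/K and ΔS_cold = +Q/T_C = 76500/581 = 131.7 J/K.
ΔS_total = -97.08 + 131.7 = 34.6 J/K, positive as the second law requires.

ΔS_total = 34.6 J/K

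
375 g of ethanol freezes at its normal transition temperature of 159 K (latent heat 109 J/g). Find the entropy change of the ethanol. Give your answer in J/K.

ΔS = -257 J/K

Heat released by the substance: Q = −mL = −375 × 109 = −40875 J.
At constant T, ΔS = Q_rev/T = −40875 / 159 = -257 J/K.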